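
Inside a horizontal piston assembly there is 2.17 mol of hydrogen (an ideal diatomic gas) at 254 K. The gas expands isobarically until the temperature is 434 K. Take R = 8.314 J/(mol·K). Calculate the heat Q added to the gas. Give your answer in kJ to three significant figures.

Isobaric: W = nRΔT = (2.17)(8.314)(180) = 3247 J.
ΔU = nCᵥΔT with Cᵥ = 5R/2: ΔU = (2.17)(20.79)(180) = 8119 J.
Q = ΔU + W = 8119 + 3247 = 11366 J.

Q ≈ 11.4 kJ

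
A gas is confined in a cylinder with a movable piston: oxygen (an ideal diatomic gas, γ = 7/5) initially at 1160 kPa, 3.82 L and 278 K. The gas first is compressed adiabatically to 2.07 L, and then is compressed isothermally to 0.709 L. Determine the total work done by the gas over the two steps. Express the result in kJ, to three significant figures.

Step 1 (adiabatic): W = (P₁V₁ − P₂V₂)/(γ−1) = (4431 − 5662)/0.4 = -3077 J.
After step 1: P = 2735 kPa, V = 2.07 L, T = 355.2 K.
Step 2 (isothermal): W = P₁V₁ ln(V₂/V₁) = (5662) ln(0.709/2.07) = -6066 J.
W_total = -3077 − 6066 = -9143 J.

W_total ≈ -9.14 kJ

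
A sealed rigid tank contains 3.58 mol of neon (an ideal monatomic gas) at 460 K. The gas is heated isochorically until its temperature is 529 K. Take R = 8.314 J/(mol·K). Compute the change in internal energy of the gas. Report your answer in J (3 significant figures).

ΔU ≈ 3080 J

Constant volume ⇒ W = 0, so Q = ΔU = nCᵥΔT with Cᵥ = 3R/2 = 12.47 J/(mol·K).
ΔU = (3.58)(12.47)(529 − 460) = 3081 J.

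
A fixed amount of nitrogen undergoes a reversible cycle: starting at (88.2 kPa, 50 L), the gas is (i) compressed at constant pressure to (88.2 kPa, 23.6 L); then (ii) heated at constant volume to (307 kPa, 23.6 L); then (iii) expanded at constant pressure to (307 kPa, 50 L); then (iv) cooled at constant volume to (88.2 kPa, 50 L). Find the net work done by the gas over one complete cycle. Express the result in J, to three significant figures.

W_net ≈ 5780 J

Constant-volume legs do no work.
W(i) = (88.2)(23.6 − 50) = -2328 J; W(iii) = (307)(50 − 23.6) = 8105 J.
W_net = -2328 + 8105 = 5776 J (the clockwise enclosed area).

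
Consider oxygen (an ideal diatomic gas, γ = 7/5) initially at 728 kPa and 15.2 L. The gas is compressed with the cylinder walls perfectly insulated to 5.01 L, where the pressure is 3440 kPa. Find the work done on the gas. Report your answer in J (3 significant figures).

Adiabatic: W = (P₁V₁ − P₂V₂)/(γ − 1) with γ = 7/5.
P₁V₁ = 11066 J, P₂V₂ = 17234 J.
W = (11066 − 17234) / 0.4 = -15422 J.
Work on gas = −W_by = 15422 J.

W ≈ 15400 J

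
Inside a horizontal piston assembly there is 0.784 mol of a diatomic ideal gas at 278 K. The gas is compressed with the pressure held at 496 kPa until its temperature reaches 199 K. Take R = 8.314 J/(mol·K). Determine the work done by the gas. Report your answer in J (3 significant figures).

W ≈ -515 J

Isobaric: W = P ΔV = nR ΔT.
W = (0.784)(8.314)(199 − 278) = -514.9 J.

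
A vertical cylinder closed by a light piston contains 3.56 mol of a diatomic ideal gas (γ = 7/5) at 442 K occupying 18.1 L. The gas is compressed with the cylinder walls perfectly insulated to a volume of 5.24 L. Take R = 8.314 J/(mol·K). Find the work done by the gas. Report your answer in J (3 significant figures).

W ≈ -21000 J

Adiabatic: TV^(γ−1) = const with γ = 7/5.
T₂ = T₁ (V₁/V₂)^(γ−1) = 442 × (18.1/5.24)^0.4 = 442 × 1.642 = 725.7 K.
W_by = nCᵥ(T₁ − T₂) = (3.56)(20.79)(442 − 725.7) = -20993 J.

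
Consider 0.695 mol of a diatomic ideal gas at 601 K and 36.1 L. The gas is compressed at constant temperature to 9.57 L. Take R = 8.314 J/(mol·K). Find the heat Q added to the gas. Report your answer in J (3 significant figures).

Isothermal ⇒ ΔU = 0, so Q = W = nRT ln(V₂/V₁).
Q = (0.695)(8.314)(601) ln(9.57/36.1) = 3473 × -1.328 = -4611 J.

Q ≈ -4610 J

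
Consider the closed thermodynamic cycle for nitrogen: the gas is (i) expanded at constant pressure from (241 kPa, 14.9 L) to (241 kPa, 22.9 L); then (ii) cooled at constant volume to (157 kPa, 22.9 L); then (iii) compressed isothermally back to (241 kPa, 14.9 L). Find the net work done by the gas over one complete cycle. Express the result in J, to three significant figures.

Leg (i): W = PΔV = (241)(22.9 − 14.9) = 1928 J.
Leg (ii): W = 0.
Leg (iii): W = PᵢVᵢ ln(V_f/Vᵢ) = (3595) ln(14.9/22.9) = -1545 J.
W_net = 1928 − 1545 = 382.8 J.

W_net ≈ 383 J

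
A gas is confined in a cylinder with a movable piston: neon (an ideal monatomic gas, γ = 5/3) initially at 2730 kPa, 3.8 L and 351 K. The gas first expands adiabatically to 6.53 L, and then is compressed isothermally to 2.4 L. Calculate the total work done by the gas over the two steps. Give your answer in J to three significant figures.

W_total ≈ -2520 J

Step 1 (adiabatic): W = (P₁V₁ − P₂V₂)/(γ−1) = (10374 − 7231)/0.667 = 4715 J.
After step 1: P = 1107 kPa, V = 6.53 L, T = 244.7 K.
Step 2 (isothermal): W = P₁V₁ ln(V₂/V₁) = (7231) ln(2.4/6.53) = -7238 J.
W_total = 4715 − 7238 = -2523 J.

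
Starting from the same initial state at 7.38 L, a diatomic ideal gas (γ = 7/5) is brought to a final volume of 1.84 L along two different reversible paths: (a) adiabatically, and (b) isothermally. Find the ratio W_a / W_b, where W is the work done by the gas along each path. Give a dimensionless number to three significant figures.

W_a / W_b ≈ 1.34

Path (a) adiabatic: W = P₁V₁(1 − (V₁/V₂)^(γ−1))/(γ−1) → W_a/(P₁V₁) = -1.857.
Path (b) isothermal: W = P₁V₁ ln(V₂/V₁) → W_b/(P₁V₁) = -1.389.
W_a / W_b = -1.857 / -1.389 = 1.337.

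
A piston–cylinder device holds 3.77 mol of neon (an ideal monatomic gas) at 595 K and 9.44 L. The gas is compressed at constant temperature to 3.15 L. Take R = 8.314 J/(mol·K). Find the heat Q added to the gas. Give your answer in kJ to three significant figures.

Q ≈ -20.5 kJ

Isothermal ⇒ ΔU = 0, so Q = W = nRT ln(V₂/V₁).
Q = (3.77)(8.314)(595) ln(3.15/9.44) = 18650 × -1.098 = -20469 J.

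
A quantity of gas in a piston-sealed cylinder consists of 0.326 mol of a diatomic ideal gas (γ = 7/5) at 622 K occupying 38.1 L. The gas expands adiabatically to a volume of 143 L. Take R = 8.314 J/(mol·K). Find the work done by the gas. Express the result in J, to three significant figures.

Adiabatic: TV^(γ−1) = const with γ = 7/5.
T₂ = T₁ (V₁/V₂)^(γ−1) = 622 × (38.1/143)^0.4 = 622 × 0.5892 = 366.5 K.
W_by = nCᵥ(T₁ − T₂) = (0.326)(20.79)(622 − 366.5) = 1732 J.

W ≈ 1730 J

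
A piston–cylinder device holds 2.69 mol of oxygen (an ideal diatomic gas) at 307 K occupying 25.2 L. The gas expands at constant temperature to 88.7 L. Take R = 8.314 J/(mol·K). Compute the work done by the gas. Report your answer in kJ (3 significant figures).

W ≈ 8.64 kJ

Isothermal: W = nRT ln(V₂/V₁).
W = (2.69)(8.314)(307) × ln(88.7/25.2)
  = 6866 × 1.258
W_by_gas = 8640 J.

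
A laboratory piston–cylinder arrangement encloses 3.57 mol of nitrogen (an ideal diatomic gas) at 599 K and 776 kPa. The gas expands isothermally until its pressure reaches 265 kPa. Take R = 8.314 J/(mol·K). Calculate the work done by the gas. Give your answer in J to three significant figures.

W ≈ 19100 J

Isothermal process: W = nRT ln(V₂/V₁) = nRT ln(P₁/P₂).
W = (3.57)(8.314)(599) × ln(776/265)
  = 17779 × ln(2.928) = 17779 × 1.074
W_by_gas = 19102 J.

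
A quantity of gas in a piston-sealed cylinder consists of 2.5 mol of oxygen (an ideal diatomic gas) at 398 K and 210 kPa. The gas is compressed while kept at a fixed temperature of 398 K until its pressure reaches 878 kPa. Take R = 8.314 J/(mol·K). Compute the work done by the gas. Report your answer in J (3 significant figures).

W ≈ -11800 J

Isothermal process: W = nRT ln(V₂/V₁) = nRT ln(P₁/P₂).
W = (2.5)(8.314)(398) × ln(210/878)
  = 8272 × ln(0.2392) = 8272 × -1.431
W_by_gas = -11834 J.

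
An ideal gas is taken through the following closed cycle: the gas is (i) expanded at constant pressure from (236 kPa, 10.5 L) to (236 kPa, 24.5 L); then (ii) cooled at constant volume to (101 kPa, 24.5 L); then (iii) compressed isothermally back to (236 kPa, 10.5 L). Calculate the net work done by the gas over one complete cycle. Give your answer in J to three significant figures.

Leg (i): W = PΔV = (236)(24.5 − 10.5) = 3304 J.
Leg (ii): W = 0.
Leg (iii): W = PᵢVᵢ ln(V_f/Vᵢ) = (2474) ln(10.5/24.5) = -2097 J.
W_net = 3304 − 2097 = 1207 J.

W_net ≈ 1210 J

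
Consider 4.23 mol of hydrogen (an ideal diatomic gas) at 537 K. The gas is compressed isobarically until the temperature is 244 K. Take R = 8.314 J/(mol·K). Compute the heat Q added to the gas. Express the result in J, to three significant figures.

Isobaric: W = nRΔT = (4.23)(8.314)(-293) = -10304 J.
ΔU = nCᵥΔT with Cᵥ = 5R/2: ΔU = (4.23)(20.79)(-293) = -25761 J.
Q = ΔU + W = -25761 − 10304 = -36065 J.

Q ≈ -36100 J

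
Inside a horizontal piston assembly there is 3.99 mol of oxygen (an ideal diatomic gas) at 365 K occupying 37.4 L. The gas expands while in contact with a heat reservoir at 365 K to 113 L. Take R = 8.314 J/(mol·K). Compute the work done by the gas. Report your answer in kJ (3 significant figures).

Isothermal: W = nRT ln(V₂/V₁).
W = (3.99)(8.314)(365) × ln(113/37.4)
  = 12108 × 1.106
W_by_gas = 13388 J.

W ≈ 13.4 kJ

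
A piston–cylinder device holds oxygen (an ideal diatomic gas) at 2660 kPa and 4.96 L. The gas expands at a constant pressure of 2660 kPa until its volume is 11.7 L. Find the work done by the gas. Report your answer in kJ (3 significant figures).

Isobaric: W = P ΔV.
W = (2660 kPa)(11.7 − 4.96 L) = (2660)(6.74) = 17928 J.

W ≈ 17.9 kJ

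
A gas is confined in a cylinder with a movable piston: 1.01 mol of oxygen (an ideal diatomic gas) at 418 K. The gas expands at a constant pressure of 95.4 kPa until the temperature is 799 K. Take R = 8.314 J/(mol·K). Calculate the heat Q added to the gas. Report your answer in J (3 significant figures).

Q ≈ 11200 J

Isobaric: W = nRΔT = (1.01)(8.314)(381) = 3199 J.
ΔU = nCᵥΔT with Cᵥ = 5R/2: ΔU = (1.01)(20.79)(381) = 7998 J.
Q = ΔU + W = 7998 + 3199 = 11198 J.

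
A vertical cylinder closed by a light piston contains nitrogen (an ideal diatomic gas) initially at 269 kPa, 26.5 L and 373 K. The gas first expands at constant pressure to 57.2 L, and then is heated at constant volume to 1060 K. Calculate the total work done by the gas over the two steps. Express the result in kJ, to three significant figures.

W_total ≈ 8.26 kJ

Step 1 (isobaric): W = PΔV = (269 kPa)(57.2 − 26.5 L) = 8258 J.
Step 2 (isochoric): W = 0 (constant volume).
W_total = 8258 + 0 = 8258 J.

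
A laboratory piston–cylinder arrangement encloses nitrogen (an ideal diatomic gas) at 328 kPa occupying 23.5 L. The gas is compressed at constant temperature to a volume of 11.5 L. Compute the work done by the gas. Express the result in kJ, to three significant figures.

Isothermal: W = nRT ln(V₂/V₁) = P₁V₁ ln(V₂/V₁).
P₁V₁ = (328 kPa)(23.5 L) = 7708 J.
W = 7708 × ln(11.5/23.5) = 7708 × -0.7147
W_by_gas = -5509 J.

W ≈ -5.51 kJ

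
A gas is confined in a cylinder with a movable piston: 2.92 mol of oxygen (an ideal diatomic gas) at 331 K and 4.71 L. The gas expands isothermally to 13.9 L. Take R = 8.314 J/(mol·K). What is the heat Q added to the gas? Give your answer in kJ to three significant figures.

Isothermal ⇒ ΔU = 0, so Q = W = nRT ln(V₂/V₁).
Q = (2.92)(8.314)(331) ln(13.9/4.71) = 8036 × 1.082 = 8696 J.

Q ≈ 8.70 kJ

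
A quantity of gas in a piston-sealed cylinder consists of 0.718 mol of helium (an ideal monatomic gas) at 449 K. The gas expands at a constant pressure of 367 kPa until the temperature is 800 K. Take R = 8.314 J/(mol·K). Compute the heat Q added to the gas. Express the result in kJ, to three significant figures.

Q ≈ 5.24 kJ

Isobaric: W = nRΔT = (0.718)(8.314)(351) = 2095 J.
ΔU = nCᵥΔT with Cᵥ = 3R/2: ΔU = (0.718)(12.47)(351) = 3143 J.
Q = ΔU + W = 3143 + 2095 = 5238 J.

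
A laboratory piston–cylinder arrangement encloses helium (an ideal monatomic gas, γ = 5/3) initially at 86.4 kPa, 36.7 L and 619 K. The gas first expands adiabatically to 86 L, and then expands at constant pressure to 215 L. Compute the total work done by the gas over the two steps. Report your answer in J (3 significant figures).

Step 1 (adiabatic): W = (P₁V₁ − P₂V₂)/(γ−1) = (3171 − 1797)/0.667 = 2060 J.
After step 1: P = 20.9 kPa, V = 86 L, T = 350.9 K.
Step 2 (isobaric): W = PΔV = (20.9 kPa)(215 − 86 L) = 2696 J.
W_total = 2060 + 2696 = 4756 J.

W_total ≈ 4760 J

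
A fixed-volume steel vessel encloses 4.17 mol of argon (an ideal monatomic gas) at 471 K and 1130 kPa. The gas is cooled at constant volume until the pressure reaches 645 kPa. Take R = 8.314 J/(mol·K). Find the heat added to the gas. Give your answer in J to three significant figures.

Constant volume ⇒ W = 0, so Q = ΔU = nCᵥΔT with Cᵥ = 3R/2 = 12.47 J/(mol·K).
At constant V, T₂/T₁ = P₂/P₁ ⇒ ΔT = T₁(P₂/P₁ − 1) = 471·(645/1130 − 1) = -202.2 K.
ΔU = (4.17)(12.47)(-202.2) = -10513 J.

Q ≈ -10500 J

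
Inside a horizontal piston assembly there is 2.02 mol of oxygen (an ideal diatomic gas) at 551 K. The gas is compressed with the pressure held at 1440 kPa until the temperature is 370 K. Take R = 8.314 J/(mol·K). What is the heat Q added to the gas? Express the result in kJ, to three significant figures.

Isobaric: W = nRΔT = (2.02)(8.314)(-181) = -3040 J.
ΔU = nCᵥΔT with Cᵥ = 5R/2: ΔU = (2.02)(20.79)(-181) = -7599 J.
Q = ΔU + W = -7599 − 3040 = -10639 J.

Q ≈ -10.6 kJ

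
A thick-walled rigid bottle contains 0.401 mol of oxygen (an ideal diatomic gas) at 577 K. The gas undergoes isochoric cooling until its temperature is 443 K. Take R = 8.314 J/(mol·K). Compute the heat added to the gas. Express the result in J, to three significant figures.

Q ≈ -1120 J

Constant volume ⇒ W = 0, so Q = ΔU = nCᵥΔT with Cᵥ = 5R/2 = 20.79 J/(mol·K).
ΔU = (0.401)(20.79)(443 − 577) = -1117 J.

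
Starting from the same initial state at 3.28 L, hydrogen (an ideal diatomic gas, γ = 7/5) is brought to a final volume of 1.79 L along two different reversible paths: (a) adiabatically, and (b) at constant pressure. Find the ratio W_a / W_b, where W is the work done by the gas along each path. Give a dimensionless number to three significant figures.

Path (a) adiabatic: W = P₁V₁(1 − (V₁/V₂)^(γ−1))/(γ−1) → W_a/(P₁V₁) = -0.6853.
Path (b) isobaric: W = P₁(V₂ − V₁) → W_b/(P₁V₁) = -0.4543.
W_a / W_b = -0.6853 / -0.4543 = 1.509.

W_a / W_b ≈ 1.51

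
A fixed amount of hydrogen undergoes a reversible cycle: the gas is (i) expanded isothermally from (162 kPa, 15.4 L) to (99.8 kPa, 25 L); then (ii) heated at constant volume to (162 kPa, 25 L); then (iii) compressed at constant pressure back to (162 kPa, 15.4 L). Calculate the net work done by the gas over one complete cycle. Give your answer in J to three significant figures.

W_net ≈ -346 J

Leg (i): W = PᵢVᵢ ln(V_f/Vᵢ) = (2495) ln(25/15.4) = 1209 J.
Leg (ii): W = 0.
Leg (iii): W = PΔV = (162)(15.4 − 25) = -1555 J.
W_net = 1209 − 1555 = -346.4 J.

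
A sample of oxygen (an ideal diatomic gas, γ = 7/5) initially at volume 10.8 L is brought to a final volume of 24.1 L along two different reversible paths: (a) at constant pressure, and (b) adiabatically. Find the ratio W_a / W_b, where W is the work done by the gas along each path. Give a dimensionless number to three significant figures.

Path (a) isobaric: W = P₁(V₂ − V₁) → W_a/(P₁V₁) = 1.231.
Path (b) adiabatic: W = P₁V₁(1 − (V₁/V₂)^(γ−1))/(γ−1) → W_b/(P₁V₁) = 0.6866.
W_a / W_b = 1.231 / 0.6866 = 1.794.

W_a / W_b ≈ 1.79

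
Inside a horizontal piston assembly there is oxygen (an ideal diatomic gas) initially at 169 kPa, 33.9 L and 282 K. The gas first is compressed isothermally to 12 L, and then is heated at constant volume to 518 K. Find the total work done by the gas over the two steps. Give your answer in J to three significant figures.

Step 1 (isothermal): W = P₁V₁ ln(V₂/V₁) = (5729) ln(12/33.9) = -5950 J.
Step 2 (isochoric): W = 0 (constant volume).
W_total = -5950 + 0 = -5950 J.

W_total ≈ -5950 J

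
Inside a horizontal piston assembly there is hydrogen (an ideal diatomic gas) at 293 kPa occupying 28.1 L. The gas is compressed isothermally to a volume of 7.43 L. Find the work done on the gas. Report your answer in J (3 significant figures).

W ≈ 11000 J

Isothermal: W = nRT ln(V₂/V₁) = P₁V₁ ln(V₂/V₁).
P₁V₁ = (293 kPa)(28.1 L) = 8233 J.
W = 8233 × ln(7.43/28.1) = 8233 × -1.33
W_by_gas = -10952 J; work on gas = −W_by = 10952 J.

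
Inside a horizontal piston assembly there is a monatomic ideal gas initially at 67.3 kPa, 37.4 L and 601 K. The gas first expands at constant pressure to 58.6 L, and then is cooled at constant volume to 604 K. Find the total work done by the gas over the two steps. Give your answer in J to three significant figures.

Step 1 (isobaric): W = PΔV = (67.3 kPa)(58.6 − 37.4 L) = 1427 J.
Step 2 (isochoric): W = 0 (constant volume).
W_total = 1427 + 0 = 1427 J.

W_total ≈ 1430 J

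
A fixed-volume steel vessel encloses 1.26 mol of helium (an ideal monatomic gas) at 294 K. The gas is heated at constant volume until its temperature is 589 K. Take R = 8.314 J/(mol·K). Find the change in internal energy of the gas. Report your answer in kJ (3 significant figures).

Constant volume ⇒ W = 0, so Q = ΔU = nCᵥΔT with Cᵥ = 3R/2 = 12.47 J/(mol·K).
ΔU = (1.26)(12.47)(589 − 294) = 4635 J.

ΔU ≈ 4.64 kJ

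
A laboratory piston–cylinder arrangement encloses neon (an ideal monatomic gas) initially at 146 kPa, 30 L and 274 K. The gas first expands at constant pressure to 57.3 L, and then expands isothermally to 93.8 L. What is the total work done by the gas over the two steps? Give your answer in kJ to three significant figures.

Step 1 (isobaric): W = PΔV = (146 kPa)(57.3 − 30 L) = 3986 J.
After step 1: P = 146 kPa, V = 57.3 L, T = 523.3 K.
Step 2 (isothermal): W = P₁V₁ ln(V₂/V₁) = (8366) ln(93.8/57.3) = 4123 J.
W_total = 3986 + 4123 = 8109 J.

W_total ≈ 8.11 kJ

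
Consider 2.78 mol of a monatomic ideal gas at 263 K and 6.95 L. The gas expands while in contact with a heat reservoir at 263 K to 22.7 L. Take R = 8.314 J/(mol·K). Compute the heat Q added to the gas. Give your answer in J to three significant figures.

Q ≈ 7190 J

Isothermal ⇒ ΔU = 0, so Q = W = nRT ln(V₂/V₁).
Q = (2.78)(8.314)(263) ln(22.7/6.95) = 6079 × 1.184 = 7195 J.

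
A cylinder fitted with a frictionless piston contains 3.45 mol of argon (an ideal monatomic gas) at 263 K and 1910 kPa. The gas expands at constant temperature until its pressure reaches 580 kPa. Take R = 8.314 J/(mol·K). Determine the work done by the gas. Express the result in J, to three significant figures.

W ≈ 8990 J

Isothermal process: W = nRT ln(V₂/V₁) = nRT ln(P₁/P₂).
W = (3.45)(8.314)(263) × ln(1910/580)
  = 7544 × ln(3.293) = 7544 × 1.192
W_by_gas = 8991 J.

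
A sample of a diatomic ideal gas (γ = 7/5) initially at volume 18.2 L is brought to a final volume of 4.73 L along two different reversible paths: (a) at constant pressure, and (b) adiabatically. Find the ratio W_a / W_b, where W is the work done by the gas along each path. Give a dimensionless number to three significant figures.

Path (a) isobaric: W = P₁(V₂ − V₁) → W_a/(P₁V₁) = -0.7401.
Path (b) adiabatic: W = P₁V₁(1 − (V₁/V₂)^(γ−1))/(γ−1) → W_b/(P₁V₁) = -1.786.
W_a / W_b = -0.7401 / -1.786 = 0.4145.

W_a / W_b ≈ 0.414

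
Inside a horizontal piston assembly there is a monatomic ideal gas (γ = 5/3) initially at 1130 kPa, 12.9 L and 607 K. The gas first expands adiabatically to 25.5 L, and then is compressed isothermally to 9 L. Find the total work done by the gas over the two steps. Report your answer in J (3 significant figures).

W_total ≈ -1660 J

Step 1 (adiabatic): W = (P₁V₁ − P₂V₂)/(γ−1) = (14577 − 9255)/0.667 = 7983 J.
After step 1: P = 362.9 kPa, V = 25.5 L, T = 385.4 K.
Step 2 (isothermal): W = P₁V₁ ln(V₂/V₁) = (9255) ln(9/25.5) = -9638 J.
W_total = 7983 − 9638 = -1655 J.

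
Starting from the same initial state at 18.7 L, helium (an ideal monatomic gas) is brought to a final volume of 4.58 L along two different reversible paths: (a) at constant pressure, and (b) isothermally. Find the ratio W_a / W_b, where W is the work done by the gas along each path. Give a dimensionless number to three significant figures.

W_a / W_b ≈ 0.537

Path (a) isobaric: W = P₁(V₂ − V₁) → W_a/(P₁V₁) = -0.7551.
Path (b) isothermal: W = P₁V₁ ln(V₂/V₁) → W_b/(P₁V₁) = -1.407.
W_a / W_b = -0.7551 / -1.407 = 0.5367.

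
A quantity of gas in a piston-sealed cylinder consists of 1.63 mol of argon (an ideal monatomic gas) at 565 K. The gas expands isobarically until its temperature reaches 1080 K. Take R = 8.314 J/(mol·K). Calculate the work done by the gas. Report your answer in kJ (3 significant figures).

Isobaric: W = P ΔV = nR ΔT.
W = (1.63)(8.314)(1080 − 565) = 6979 J.

W ≈ 6.98 kJ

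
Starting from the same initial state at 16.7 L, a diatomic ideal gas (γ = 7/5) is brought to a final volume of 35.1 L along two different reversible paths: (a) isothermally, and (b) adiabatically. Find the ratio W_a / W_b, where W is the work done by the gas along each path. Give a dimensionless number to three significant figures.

W_a / W_b ≈ 1.16

Path (a) isothermal: W = P₁V₁ ln(V₂/V₁) → W_a/(P₁V₁) = 0.7428.
Path (b) adiabatic: W = P₁V₁(1 − (V₁/V₂)^(γ−1))/(γ−1) → W_b/(P₁V₁) = 0.6426.
W_a / W_b = 0.7428 / 0.6426 = 1.156.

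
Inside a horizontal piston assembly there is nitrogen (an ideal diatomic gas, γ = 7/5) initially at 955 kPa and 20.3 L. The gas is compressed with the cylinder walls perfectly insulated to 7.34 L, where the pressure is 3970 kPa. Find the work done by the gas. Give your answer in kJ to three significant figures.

W ≈ -24.4 kJ

Adiabatic: W = (P₁V₁ − P₂V₂)/(γ − 1) with γ = 7/5.
P₁V₁ = 19386 J, P₂V₂ = 29140 J.
W = (19386 − 29140) / 0.4 = -24383 J.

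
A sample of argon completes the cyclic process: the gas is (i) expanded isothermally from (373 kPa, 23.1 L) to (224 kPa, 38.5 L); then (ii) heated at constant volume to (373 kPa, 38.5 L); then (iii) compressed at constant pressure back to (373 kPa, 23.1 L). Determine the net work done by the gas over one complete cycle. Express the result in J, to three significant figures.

Leg (i): W = PᵢVᵢ ln(V_f/Vᵢ) = (8616) ln(38.5/23.1) = 4401 J.
Leg (ii): W = 0.
Leg (iii): W = PΔV = (373)(23.1 − 38.5) = -5744 J.
W_net = 4401 − 5744 = -1343 J.

W_net ≈ -1340 J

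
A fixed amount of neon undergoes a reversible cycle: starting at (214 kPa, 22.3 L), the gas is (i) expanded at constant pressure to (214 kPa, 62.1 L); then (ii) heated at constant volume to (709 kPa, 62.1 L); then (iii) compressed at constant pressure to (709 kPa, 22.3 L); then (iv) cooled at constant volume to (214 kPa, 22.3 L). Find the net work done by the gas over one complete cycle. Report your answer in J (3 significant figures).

Constant-volume legs do no work.
W(i) = (214)(62.1 − 22.3) = 8517 J; W(iii) = (709)(22.3 − 62.1) = -28218 J.
W_net = 8517 − 28218 = -19701 J (the counter-clockwise enclosed area).

W_net ≈ -19700 J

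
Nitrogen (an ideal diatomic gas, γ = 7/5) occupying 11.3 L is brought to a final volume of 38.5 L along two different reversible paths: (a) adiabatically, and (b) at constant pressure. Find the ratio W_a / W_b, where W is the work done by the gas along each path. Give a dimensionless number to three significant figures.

W_a / W_b ≈ 0.403

Path (a) adiabatic: W = P₁V₁(1 − (V₁/V₂)^(γ−1))/(γ−1) → W_a/(P₁V₁) = 0.969.
Path (b) isobaric: W = P₁(V₂ − V₁) → W_b/(P₁V₁) = 2.407.
W_a / W_b = 0.969 / 2.407 = 0.4025.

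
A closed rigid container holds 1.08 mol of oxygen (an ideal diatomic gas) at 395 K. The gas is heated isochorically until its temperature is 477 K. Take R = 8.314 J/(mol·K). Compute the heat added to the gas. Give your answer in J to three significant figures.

Constant volume ⇒ W = 0, so Q = ΔU = nCᵥΔT with Cᵥ = 5R/2 = 20.79 J/(mol·K).
ΔU = (1.08)(20.79)(477 − 395) = 1841 J.

Q ≈ 1840 J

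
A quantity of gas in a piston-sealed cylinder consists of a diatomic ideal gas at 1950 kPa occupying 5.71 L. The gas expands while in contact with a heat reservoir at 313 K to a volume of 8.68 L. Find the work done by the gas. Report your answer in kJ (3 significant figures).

W ≈ 4.66 kJ

Isothermal: W = nRT ln(V₂/V₁) = P₁V₁ ln(V₂/V₁).
P₁V₁ = (1950 kPa)(5.71 L) = 11134 J.
W = 11134 × ln(8.68/5.71) = 11134 × 0.4188
W_by_gas = 4663 J.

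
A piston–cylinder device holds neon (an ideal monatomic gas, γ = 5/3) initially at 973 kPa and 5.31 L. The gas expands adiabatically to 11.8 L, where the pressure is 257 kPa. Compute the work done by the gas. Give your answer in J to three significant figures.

W ≈ 3200 J

Adiabatic: W = (P₁V₁ − P₂V₂)/(γ − 1) with γ = 5/3.
P₁V₁ = 5167 J, P₂V₂ = 3033 J.
W = (5167 − 3033) / 0.6667 = 3201 J.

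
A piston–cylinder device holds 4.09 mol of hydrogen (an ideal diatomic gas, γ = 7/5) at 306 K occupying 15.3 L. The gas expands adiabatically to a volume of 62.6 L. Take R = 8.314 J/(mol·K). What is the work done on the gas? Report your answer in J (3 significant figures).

W ≈ -11200 J

Adiabatic: TV^(γ−1) = const with γ = 7/5.
T₂ = T₁ (V₁/V₂)^(γ−1) = 306 × (15.3/62.6)^0.4 = 306 × 0.5692 = 174.2 K.
W_by = nCᵥ(T₁ − T₂) = (4.09)(20.79)(306 − 174.2) = 11207 J.
Work on gas = −W_by = -11207 J.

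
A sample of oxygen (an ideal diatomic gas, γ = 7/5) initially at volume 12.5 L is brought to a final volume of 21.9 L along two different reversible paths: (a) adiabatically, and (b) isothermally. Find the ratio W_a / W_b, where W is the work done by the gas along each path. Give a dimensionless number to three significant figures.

W_a / W_b ≈ 0.896

Path (a) adiabatic: W = P₁V₁(1 − (V₁/V₂)^(γ−1))/(γ−1) → W_a/(P₁V₁) = 0.5023.
Path (b) isothermal: W = P₁V₁ ln(V₂/V₁) → W_b/(P₁V₁) = 0.5608.
W_a / W_b = 0.5023 / 0.5608 = 0.8958.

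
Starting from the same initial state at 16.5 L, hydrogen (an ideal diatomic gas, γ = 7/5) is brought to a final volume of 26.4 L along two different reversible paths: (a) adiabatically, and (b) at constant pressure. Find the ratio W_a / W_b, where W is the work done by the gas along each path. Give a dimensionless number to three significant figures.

Path (a) adiabatic: W = P₁V₁(1 − (V₁/V₂)^(γ−1))/(γ−1) → W_a/(P₁V₁) = 0.4285.
Path (b) isobaric: W = P₁(V₂ − V₁) → W_b/(P₁V₁) = 0.6.
W_a / W_b = 0.4285 / 0.6 = 0.7141.

W_a / W_b ≈ 0.714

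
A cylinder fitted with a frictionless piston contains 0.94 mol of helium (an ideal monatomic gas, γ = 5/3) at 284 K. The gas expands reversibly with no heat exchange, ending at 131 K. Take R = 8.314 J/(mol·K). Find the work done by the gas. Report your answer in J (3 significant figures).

Adiabatic ⇒ Q = 0, so W_by = −ΔU = nCᵥ(T₁ − T₂).
Cᵥ = 3R/2 = 12.47 J/(mol·K).
W = (0.94)(12.47)(284 − 131) = 1794 J.

W ≈ 1790 J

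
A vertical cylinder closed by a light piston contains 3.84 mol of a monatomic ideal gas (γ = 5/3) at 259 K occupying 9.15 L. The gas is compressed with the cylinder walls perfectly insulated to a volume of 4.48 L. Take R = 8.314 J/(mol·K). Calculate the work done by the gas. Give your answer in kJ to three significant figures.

Adiabatic: TV^(γ−1) = const with γ = 5/3.
T₂ = T₁ (V₁/V₂)^(γ−1) = 259 × (9.15/4.48)^0.667 = 259 × 1.61 = 416.9 K.
W_by = nCᵥ(T₁ − T₂) = (3.84)(12.47)(259 − 416.9) = -7563 J.

W ≈ -7.56 kJ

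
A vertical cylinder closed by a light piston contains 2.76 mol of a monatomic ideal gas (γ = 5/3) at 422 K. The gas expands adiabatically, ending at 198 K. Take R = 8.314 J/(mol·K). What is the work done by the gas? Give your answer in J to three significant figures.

Adiabatic ⇒ Q = 0, so W_by = −ΔU = nCᵥ(T₁ − T₂).
Cᵥ = 3R/2 = 12.47 J/(mol·K).
W = (2.76)(12.47)(422 − 198) = 7710 J.

W ≈ 7710 J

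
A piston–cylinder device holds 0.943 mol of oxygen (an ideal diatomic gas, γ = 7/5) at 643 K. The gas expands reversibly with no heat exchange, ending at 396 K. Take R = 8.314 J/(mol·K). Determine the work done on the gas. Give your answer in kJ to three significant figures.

Adiabatic ⇒ Q = 0, so W_by = −ΔU = nCᵥ(T₁ − T₂).
Cᵥ = 5R/2 = 20.79 J/(mol·K).
W = (0.943)(20.79)(643 − 396) = 4841 J.
Work on gas = −W_by = -4841 J.

W ≈ -4.84 kJ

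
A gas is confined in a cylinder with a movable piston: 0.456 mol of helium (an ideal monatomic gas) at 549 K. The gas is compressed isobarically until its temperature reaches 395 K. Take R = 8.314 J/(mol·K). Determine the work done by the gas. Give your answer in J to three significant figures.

Isobaric: W = P ΔV = nR ΔT.
W = (0.456)(8.314)(395 − 549) = -583.8 J.

W ≈ -584 J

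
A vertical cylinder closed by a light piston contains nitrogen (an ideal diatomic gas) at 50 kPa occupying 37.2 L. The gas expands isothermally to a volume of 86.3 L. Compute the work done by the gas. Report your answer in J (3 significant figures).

W ≈ 1570 J

Isothermal: W = nRT ln(V₂/V₁) = P₁V₁ ln(V₂/V₁).
P₁V₁ = (50 kPa)(37.2 L) = 1860 J.
W = 1860 × ln(86.3/37.2) = 1860 × 0.8415
W_by_gas = 1565 J.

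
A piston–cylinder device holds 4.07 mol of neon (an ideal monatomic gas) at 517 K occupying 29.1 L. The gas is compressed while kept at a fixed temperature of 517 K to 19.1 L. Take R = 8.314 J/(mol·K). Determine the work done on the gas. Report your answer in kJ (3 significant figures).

Isothermal: W = nRT ln(V₂/V₁).
W = (4.07)(8.314)(517) × ln(19.1/29.1)
  = 17494 × -0.421
W_by_gas = -7366 J; work on gas = −W_by = 7366 J.

W ≈ 7.37 kJ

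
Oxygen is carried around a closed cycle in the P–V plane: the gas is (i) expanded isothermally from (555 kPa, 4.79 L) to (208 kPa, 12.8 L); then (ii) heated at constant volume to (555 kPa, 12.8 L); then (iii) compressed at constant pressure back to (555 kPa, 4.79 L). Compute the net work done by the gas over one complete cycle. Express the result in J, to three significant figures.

W_net ≈ -1830 J

Leg (i): W = PᵢVᵢ ln(V_f/Vᵢ) = (2658) ln(12.8/4.79) = 2613 J.
Leg (ii): W = 0.
Leg (iii): W = PΔV = (555)(4.79 − 12.8) = -4446 J.
W_net = 2613 − 4446 = -1833 J.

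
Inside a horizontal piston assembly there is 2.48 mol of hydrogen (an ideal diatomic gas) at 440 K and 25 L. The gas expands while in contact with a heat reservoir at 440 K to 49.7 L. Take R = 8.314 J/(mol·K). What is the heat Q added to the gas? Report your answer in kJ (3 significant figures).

Q ≈ 6.23 kJ

Isothermal ⇒ ΔU = 0, so Q = W = nRT ln(V₂/V₁).
Q = (2.48)(8.314)(440) ln(49.7/25) = 9072 × 0.6871 = 6234 J.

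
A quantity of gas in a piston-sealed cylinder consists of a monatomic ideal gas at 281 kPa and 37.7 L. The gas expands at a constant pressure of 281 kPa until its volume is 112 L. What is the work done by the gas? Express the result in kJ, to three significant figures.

Isobaric: W = P ΔV.
W = (281 kPa)(112 − 37.7 L) = (281)(74.3) = 20878 J.

W ≈ 20.9 kJ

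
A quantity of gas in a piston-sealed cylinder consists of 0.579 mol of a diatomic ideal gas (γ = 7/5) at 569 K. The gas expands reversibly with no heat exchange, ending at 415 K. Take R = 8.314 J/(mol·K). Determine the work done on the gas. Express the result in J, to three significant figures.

W ≈ -1850 J

Adiabatic ⇒ Q = 0, so W_by = −ΔU = nCᵥ(T₁ − T₂).
Cᵥ = 5R/2 = 20.79 J/(mol·K).
W = (0.579)(20.79)(569 − 415) = 1853 J.
Work on gas = −W_by = -1853 J.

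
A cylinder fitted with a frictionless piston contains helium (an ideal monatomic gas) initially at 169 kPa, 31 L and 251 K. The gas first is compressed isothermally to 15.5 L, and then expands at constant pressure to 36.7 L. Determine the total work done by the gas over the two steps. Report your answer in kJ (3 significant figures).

Step 1 (isothermal): W = P₁V₁ ln(V₂/V₁) = (5239) ln(15.5/31) = -3631 J.
After step 1: P = 338 kPa, V = 15.5 L, T = 251 K.
Step 2 (isobaric): W = PΔV = (338 kPa)(36.7 − 15.5 L) = 7166 J.
W_total = -3631 + 7166 = 3534 J.

W_total ≈ 3.53 kJ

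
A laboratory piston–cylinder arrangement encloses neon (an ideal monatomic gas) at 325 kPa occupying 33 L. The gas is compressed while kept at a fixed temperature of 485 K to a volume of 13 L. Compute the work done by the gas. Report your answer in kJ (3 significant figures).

W ≈ -9.99 kJ

Isothermal: W = nRT ln(V₂/V₁) = P₁V₁ ln(V₂/V₁).
P₁V₁ = (325 kPa)(33 L) = 10725 J.
W = 10725 × ln(13/33) = 10725 × -0.9316
W_by_gas = -9991 J.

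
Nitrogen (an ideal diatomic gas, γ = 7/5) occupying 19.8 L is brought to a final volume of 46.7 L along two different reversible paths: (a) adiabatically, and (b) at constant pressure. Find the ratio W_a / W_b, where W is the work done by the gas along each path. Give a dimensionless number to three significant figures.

W_a / W_b ≈ 0.535

Path (a) adiabatic: W = P₁V₁(1 − (V₁/V₂)^(γ−1))/(γ−1) → W_a/(P₁V₁) = 0.7263.
Path (b) isobaric: W = P₁(V₂ − V₁) → W_b/(P₁V₁) = 1.359.
W_a / W_b = 0.7263 / 1.359 = 0.5346.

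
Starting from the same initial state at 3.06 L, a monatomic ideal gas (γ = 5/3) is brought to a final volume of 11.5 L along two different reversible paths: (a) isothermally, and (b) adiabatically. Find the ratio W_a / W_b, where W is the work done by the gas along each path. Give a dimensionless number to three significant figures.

W_a / W_b ≈ 1.51

Path (a) isothermal: W = P₁V₁ ln(V₂/V₁) → W_a/(P₁V₁) = 1.324.
Path (b) adiabatic: W = P₁V₁(1 − (V₁/V₂)^(γ−1))/(γ−1) → W_b/(P₁V₁) = 0.8795.
W_a / W_b = 1.324 / 0.8795 = 1.505.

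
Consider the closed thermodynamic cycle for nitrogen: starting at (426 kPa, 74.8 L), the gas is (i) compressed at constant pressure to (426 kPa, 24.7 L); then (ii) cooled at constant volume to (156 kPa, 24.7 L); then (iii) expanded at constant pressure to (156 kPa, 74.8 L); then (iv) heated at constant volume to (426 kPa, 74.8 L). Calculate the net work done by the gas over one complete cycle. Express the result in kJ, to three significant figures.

Constant-volume legs do no work.
W(i) = (426)(24.7 − 74.8) = -21343 J; W(iii) = (156)(74.8 − 24.7) = 7816 J.
W_net = -21343 + 7816 = -13527 J (the counter-clockwise enclosed area).

W_net ≈ -13.5 kJ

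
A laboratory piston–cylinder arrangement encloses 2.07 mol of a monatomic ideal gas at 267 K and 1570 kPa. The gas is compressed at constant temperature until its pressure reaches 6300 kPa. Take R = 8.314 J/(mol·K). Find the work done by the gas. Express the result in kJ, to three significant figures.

Isothermal process: W = nRT ln(V₂/V₁) = nRT ln(P₁/P₂).
W = (2.07)(8.314)(267) × ln(1570/6300)
  = 4595 × ln(0.2492) = 4595 × -1.389
W_by_gas = -6385 J.

W ≈ -6.38 kJ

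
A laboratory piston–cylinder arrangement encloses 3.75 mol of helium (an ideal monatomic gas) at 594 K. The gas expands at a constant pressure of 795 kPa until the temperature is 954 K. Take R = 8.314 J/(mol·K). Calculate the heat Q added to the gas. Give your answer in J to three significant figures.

Q ≈ 28100 J

Isobaric: W = nRΔT = (3.75)(8.314)(360) = 11224 J.
ΔU = nCᵥΔT with Cᵥ = 3R/2: ΔU = (3.75)(12.47)(360) = 16836 J.
Q = ΔU + W = 16836 + 11224 = 28060 J.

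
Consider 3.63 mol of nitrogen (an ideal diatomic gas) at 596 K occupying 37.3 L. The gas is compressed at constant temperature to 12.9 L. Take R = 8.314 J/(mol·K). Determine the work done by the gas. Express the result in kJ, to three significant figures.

W ≈ -19.1 kJ

Isothermal: W = nRT ln(V₂/V₁).
W = (3.63)(8.314)(596) × ln(12.9/37.3)
  = 17987 × -1.062
W_by_gas = -19098 J.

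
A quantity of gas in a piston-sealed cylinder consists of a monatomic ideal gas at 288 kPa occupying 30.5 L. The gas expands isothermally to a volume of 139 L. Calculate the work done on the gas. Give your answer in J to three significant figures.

Isothermal: W = nRT ln(V₂/V₁) = P₁V₁ ln(V₂/V₁).
P₁V₁ = (288 kPa)(30.5 L) = 8784 J.
W = 8784 × ln(139/30.5) = 8784 × 1.517
W_by_gas = 13323 J; work on gas = −W_by = -13323 J.

W ≈ -13300 J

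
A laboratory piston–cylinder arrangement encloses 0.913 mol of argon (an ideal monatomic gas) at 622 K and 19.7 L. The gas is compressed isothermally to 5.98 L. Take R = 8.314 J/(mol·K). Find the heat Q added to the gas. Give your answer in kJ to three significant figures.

Isothermal ⇒ ΔU = 0, so Q = W = nRT ln(V₂/V₁).
Q = (0.913)(8.314)(622) ln(5.98/19.7) = 4721 × -1.192 = -5629 J.

Q ≈ -5.63 kJ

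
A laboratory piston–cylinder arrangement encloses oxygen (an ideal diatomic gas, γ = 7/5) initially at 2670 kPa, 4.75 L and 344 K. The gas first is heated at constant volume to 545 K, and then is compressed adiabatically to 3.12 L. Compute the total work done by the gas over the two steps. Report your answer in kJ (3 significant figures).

Step 1 (isochoric): W = 0 (constant volume).
After step 1: P = 4230 kPa (V unchanged).
Step 2 (adiabatic): W = (P₁V₁ − P₂V₂)/(γ−1) = (20093 − 23772)/0.4 = -9197 J.
W_total = 0 − 9197 = -9197 J.

W_total ≈ -9.20 kJ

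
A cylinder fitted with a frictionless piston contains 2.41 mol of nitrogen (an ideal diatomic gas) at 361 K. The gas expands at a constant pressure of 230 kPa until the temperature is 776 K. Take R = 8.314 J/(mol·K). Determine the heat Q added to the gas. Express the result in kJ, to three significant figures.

Q ≈ 29.1 kJ

Isobaric: W = nRΔT = (2.41)(8.314)(415) = 8315 J.
ΔU = nCᵥΔT with Cᵥ = 5R/2: ΔU = (2.41)(20.79)(415) = 20788 J.
Q = ΔU + W = 20788 + 8315 = 29103 J.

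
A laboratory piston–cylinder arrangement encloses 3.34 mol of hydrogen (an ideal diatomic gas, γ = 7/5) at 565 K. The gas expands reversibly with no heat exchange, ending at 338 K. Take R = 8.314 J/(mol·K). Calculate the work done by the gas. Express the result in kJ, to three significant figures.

Adiabatic ⇒ Q = 0, so W_by = −ΔU = nCᵥ(T₁ − T₂).
Cᵥ = 5R/2 = 20.79 J/(mol·K).
W = (3.34)(20.79)(565 − 338) = 15759 J.

W ≈ 15.8 kJ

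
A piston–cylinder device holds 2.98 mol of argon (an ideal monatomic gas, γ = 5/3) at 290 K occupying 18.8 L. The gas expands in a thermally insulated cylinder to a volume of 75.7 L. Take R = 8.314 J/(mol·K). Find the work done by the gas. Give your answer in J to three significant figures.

W ≈ 6520 J

Adiabatic: TV^(γ−1) = const with γ = 5/3.
T₂ = T₁ (V₁/V₂)^(γ−1) = 290 × (18.8/75.7)^0.667 = 290 × 0.3951 = 114.6 K.
W_by = nCᵥ(T₁ − T₂) = (2.98)(12.47)(290 − 114.6) = 6519 J.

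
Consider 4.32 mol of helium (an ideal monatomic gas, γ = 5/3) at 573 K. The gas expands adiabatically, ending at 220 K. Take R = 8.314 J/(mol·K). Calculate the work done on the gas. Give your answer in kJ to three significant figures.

W ≈ -19.0 kJ

Adiabatic ⇒ Q = 0, so W_by = −ΔU = nCᵥ(T₁ − T₂).
Cᵥ = 3R/2 = 12.47 J/(mol·K).
W = (4.32)(12.47)(573 − 220) = 19018 J.
Work on gas = −W_by = -19018 J.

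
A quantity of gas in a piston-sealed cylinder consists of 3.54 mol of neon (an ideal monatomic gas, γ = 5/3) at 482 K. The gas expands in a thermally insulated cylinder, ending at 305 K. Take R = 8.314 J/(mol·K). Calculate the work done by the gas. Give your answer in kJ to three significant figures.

W ≈ 7.81 kJ

Adiabatic ⇒ Q = 0, so W_by = −ΔU = nCᵥ(T₁ − T₂).
Cᵥ = 3R/2 = 12.47 J/(mol·K).
W = (3.54)(12.47)(482 − 305) = 7814 J.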